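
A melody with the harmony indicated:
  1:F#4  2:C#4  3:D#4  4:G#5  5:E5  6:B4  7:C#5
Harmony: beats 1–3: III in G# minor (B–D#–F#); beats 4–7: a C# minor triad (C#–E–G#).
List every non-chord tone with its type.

The harmony at that moment is B major triad (B, D#, F#); C#4 is not a chord tone.
It is approached by leap down from F#4 and left by step up to D#4.
Leap in, step out — an appoggiatura.
The harmony at that moment is C# minor triad (C#, E, G#); B4 is not a chord tone.
It is approached by leap down from E5 and left by step up to C#5.
Leap in, step out — an appoggiatura.

C#4 (beat 2) — appoggiatura; B4 (beat 6) — appoggiatura.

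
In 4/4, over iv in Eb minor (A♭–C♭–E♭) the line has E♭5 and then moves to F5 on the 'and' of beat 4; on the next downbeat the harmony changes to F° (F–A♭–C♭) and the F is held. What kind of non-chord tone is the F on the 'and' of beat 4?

The harmony at that moment is A♭ minor triad (A♭, C♭, E♭); F5 is not a chord tone.
It is approached by step up from E♭5 and then sustained as the same pitch into the next harmony.
Arriving early and becoming a chord tone when the harmony changes — an anticipation.

Anticipation.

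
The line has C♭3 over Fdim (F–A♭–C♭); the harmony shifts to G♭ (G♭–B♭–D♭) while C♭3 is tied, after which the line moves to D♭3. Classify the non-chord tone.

The harmony at that moment is G♭ major triad (G♭, B♭, D♭); C♭3 is not a chord tone.
It is held over (the same pitch as the preceding C♭3) and left by step up to D♭3.
Held over from the previous chord and resolving up by step — a retardation.

C♭3 is a retardation.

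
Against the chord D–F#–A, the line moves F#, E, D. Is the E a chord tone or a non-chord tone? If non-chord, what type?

The harmony at that moment is D major triad (D, F#, A); E is not a chord tone.
It is approached by step down from F# and left by step down to D.
Step in, step out in the same direction — a passing tone.

Non-chord tone — a passing tone.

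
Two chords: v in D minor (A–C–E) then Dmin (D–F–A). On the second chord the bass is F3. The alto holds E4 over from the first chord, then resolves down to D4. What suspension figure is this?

At the second chord the bass is F3. The suspended E4 lies a seventh above the bass; after resolving down by step to D4, the interval above the bass becomes a sixth.
Suspension figures are named by those two intervals: 7–6.

7–6 suspension.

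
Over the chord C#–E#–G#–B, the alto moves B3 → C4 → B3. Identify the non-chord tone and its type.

The harmony at that moment is C# dominant seventh chord (C#, E#, G#, B); C4 is not a chord tone.
It is approached by step up from B3 and left by step down to B3.
Step away and step back to the same note — a neighbor tone (upper neighbor).

C4 is a neighbor tone.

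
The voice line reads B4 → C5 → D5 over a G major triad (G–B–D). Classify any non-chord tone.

The harmony at that moment is G major triad (G, B, D); C5 is not a chord tone.
It is approached by step up from B4 and left by step up to D5.
Step in, step out in the same direction — a passing tone.

C5 is a passing tone.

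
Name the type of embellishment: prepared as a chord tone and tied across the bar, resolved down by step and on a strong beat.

Suspension.

Approach: by preparation — the pitch is first a chord tone, then held (tied or repeated) while the harmony changes under it. Departure: down by step. Metric position: strong.
A prepared dissonance that resolves downward by step — a suspension. (The same figure resolving upward would be a retardation.)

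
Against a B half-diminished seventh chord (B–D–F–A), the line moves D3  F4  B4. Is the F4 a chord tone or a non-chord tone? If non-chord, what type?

B half-diminished seventh chord contains B, D, F, A; F is the fifth, so it is a chord tone.

Chord tone (the fifth of B half-diminished seventh chord).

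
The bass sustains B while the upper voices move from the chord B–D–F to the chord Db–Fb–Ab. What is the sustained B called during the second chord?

The harmony at that moment is Db minor triad (Db, Fb, Ab); B is not a chord tone.
It is held over (the same pitch as the preceding B) and then sustained as the same pitch into the next harmony.
Sustained through a change of harmony — a pedal tone.

Pedal tone (pedal point).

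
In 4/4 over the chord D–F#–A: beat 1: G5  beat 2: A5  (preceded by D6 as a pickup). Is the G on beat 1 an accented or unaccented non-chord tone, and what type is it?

Accented appoggiatura.

The harmony at that moment is D major triad (D, F#, A); G5 is not a chord tone.
It is approached by leap down from D6 and left by step up to A5.
Leap in, step out — an appoggiatura.
It falls on the downbeat, so it is accented.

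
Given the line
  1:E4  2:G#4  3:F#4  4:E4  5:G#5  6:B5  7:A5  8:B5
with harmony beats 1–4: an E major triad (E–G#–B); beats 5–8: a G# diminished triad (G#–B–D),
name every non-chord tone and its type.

F#4 (beat 3) — passing tone; A5 (beat 7) — neighbor tone.

The harmony at that moment is E major triad (E, G#, B); F#4 is not a chord tone.
It is approached by step down from G#4 and left by step down to E4.
Step in, step out in the same direction — a passing tone.
The harmony at that moment is G# diminished triad (G#, B, D); A5 is not a chord tone.
It is approached by step down from B5 and left by step up to B5.
Step away and step back to the same note — a neighbor tone (lower neighbor).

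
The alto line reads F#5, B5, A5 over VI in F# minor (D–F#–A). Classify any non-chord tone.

The harmony at that moment is D major triad (D, F#, A); B5 is not a chord tone.
It is approached by leap up from F#5 and left by step down to A5.
Leap in, step out — an appoggiatura.

B5 is an appoggiatura.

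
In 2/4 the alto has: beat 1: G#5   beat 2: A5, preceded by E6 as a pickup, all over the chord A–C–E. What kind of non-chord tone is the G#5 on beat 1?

The harmony at that moment is A minor triad (A, C, E); G#5 is not a chord tone.
It is approached by leap down from E6 and left by step up to A5.
Leap in, step out, metrically accented — an appoggiatura.

Appoggiatura.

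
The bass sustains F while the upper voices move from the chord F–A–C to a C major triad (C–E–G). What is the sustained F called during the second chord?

Pedal tone (pedal point).

The harmony at that moment is C major triad (C, E, G); F is not a chord tone.
It is held over (the same pitch as the preceding F) and then sustained as the same pitch into the next harmony.
Sustained through a change of harmony — a pedal tone.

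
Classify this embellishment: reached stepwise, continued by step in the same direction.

Passing tone.

Approach: by step. Departure: by step, continuing in the same direction.
Stepwise on both sides with no change of direction means the note fills in the space between two different chord tones — a passing tone. (Had it turned back to its starting note it would be a neighbor tone instead.)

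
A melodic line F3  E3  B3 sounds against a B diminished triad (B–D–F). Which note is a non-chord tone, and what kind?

E3 is an escape tone.

The harmony at that moment is B diminished triad (B, D, F); E3 is not a chord tone.
It is approached by step down from F3 and left by leap up to B3.
Step in, leap out — an escape tone.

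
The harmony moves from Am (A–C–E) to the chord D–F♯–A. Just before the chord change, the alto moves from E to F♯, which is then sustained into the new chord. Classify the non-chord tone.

The harmony at that moment is A minor triad (A, C, E); F♯ is not a chord tone.
It is approached by step up from E and then sustained as the same pitch into the next harmony.
Arriving early and becoming a chord tone when the harmony changes — an anticipation.

F♯ is an anticipation.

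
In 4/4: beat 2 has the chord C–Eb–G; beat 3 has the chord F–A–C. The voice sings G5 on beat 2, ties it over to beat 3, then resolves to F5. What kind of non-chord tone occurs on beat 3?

The harmony at that moment is F major triad (F, A, C); G5 is not a chord tone.
It is held over (the same pitch as the preceding G5) and left by step down to F5.
Held over from the previous chord and resolving down by step — a suspension.

Suspension.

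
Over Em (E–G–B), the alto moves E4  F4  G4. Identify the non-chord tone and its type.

The harmony at that moment is E minor triad (E, G, B); F4 is not a chord tone.
It is approached by step up from E4 and left by step up to G4.
Step in, step out in the same direction — a passing tone.

F4 is a passing tone.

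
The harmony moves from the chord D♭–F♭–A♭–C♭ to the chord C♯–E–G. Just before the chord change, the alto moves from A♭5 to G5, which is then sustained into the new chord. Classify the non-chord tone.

G5 is an anticipation.

The harmony at that moment is D♭ minor seventh chord (D♭, F♭, A♭, C♭); G5 is not a chord tone.
It is approached by step down from A♭5 and then sustained as the same pitch into the next harmony.
Arriving early and becoming a chord tone when the harmony changes — an anticipation.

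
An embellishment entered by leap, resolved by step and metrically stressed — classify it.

Approach: by leap. Departure: by step. Metric position: strong.
Leap in, step out, in a metrically strong position — an appoggiatura. (It is the mirror image of the escape tone, which steps in and leaps out from a weak position.)

Appoggiatura.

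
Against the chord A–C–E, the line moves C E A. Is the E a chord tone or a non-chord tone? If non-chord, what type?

A minor triad contains A, C, E; E is the fifth, so it is a chord tone.

Chord tone (the fifth of A minor triad).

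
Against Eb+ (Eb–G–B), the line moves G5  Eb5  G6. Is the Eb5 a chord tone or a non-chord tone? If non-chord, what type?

Eb augmented triad contains Eb, G, B; Eb is the root, so it is a chord tone.

Chord tone (the root of Eb augmented triad).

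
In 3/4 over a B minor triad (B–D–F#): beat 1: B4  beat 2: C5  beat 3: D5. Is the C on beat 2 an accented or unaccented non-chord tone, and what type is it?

The harmony at that moment is B minor triad (B, D, F#); C5 is not a chord tone.
It is approached by step up from B4 and left by step up to D5.
Step in, step out in the same direction — a passing tone.
It falls on a weak beat, so it is unaccented.

Unaccented passing tone.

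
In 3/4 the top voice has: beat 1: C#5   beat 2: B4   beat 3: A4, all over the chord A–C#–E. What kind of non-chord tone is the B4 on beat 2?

Passing tone.

The harmony at that moment is A major triad (A, C#, E); B4 is not a chord tone.
It is approached by step down from C#5 and left by step down to A4.
Step in, step out in the same direction — a passing tone.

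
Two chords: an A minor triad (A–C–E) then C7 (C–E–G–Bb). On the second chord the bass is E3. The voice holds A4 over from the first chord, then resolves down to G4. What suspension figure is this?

At the second chord the bass is E3. The suspended A4 lies a fourth above the bass; after resolving down by step to G4, the interval above the bass becomes a third.
Suspension figures are named by those two intervals: 4–3.

4–3 suspension.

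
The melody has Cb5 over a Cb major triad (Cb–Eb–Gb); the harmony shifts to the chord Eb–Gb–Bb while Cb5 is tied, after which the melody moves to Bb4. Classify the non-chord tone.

Cb5 is a suspension.

The harmony at that moment is Eb minor triad (Eb, Gb, Bb); Cb5 is not a chord tone.
It is held over (the same pitch as the preceding Cb5) and left by step down to Bb4.
Held over from the previous chord and resolving down by step — a suspension.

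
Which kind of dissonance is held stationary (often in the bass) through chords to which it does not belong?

Approach: none. Departure: none — a single pitch is sustained while the chords change around it, passing through harmonies that do not contain it.
No melodic motion at all; the dissonance is created entirely by the moving harmonies against the stationary note — a pedal tone (pedal point).

Pedal tone.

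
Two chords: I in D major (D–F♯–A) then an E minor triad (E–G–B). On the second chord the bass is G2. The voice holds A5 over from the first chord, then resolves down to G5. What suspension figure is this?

9–8 suspension.

At the second chord the bass is G2. The suspended A5 lies a ninth above the bass; after resolving down by step to G5, the interval above the bass becomes an octave.
Suspension figures are named by those two intervals: 9–8.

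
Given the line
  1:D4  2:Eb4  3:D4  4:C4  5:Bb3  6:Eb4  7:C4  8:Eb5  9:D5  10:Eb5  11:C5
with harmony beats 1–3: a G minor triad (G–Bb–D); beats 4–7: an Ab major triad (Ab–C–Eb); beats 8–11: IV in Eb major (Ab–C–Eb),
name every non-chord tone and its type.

Eb4 (beat 2) — neighbor tone; Bb3 (beat 5) — escape tone; D5 (beat 9) — neighbor tone.

The harmony at that moment is G minor triad (G, Bb, D); Eb4 is not a chord tone.
It is approached by step up from D4 and left by step down to D4.
Step away and step back to the same note — a neighbor tone (upper neighbor).
The harmony at that moment is Ab major triad (Ab, C, Eb); Bb3 is not a chord tone.
It is approached by step down from C4 and left by leap up to Eb4.
Step in, leap out — an escape tone.
The harmony at that moment is Ab major triad (Ab, C, Eb); D5 is not a chord tone.
It is approached by step down from Eb5 and left by step up to Eb5.
Step away and step back to the same note — a neighbor tone (lower neighbor).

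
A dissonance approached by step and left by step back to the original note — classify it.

Approach: by step. Departure: by step in the opposite direction, back to the starting pitch.
Stepwise on both sides but reversing to return to the same chord tone — a neighbor tone. (Had it continued onward in the same direction it would be a passing tone instead.)

Neighbor tone.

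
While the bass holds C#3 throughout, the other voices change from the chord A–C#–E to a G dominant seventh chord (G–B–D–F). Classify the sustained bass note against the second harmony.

The harmony at that moment is G dominant seventh chord (G, B, D, F); C#3 is not a chord tone.
It is held over (the same pitch as the preceding C#3) and then sustained as the same pitch into the next harmony.
Sustained through a change of harmony — a pedal tone.

Pedal tone (pedal point).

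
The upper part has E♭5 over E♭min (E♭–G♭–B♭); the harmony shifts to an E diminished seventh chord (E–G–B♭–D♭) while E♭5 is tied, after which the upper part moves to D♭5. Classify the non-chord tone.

The harmony at that moment is E diminished seventh chord (E, G, B♭, D♭); E♭5 is not a chord tone.
It is held over (the same pitch as the preceding E♭5) and left by step down to D♭5.
Held over from the previous chord and resolving down by step — a suspension.

E♭5 is a suspension.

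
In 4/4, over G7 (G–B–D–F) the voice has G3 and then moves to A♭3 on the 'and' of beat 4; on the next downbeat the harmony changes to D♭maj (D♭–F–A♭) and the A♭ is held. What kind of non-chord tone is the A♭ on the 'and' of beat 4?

Anticipation.

The harmony at that moment is G dominant seventh chord (G, B, D, F); A♭3 is not a chord tone.
It is approached by step up from G3 and then sustained as the same pitch into the next harmony.
Arriving early and becoming a chord tone when the harmony changes — an anticipation.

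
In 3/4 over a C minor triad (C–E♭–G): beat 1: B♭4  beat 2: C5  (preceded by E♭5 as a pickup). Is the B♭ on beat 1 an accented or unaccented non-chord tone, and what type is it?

The harmony at that moment is C minor triad (C, E♭, G); B♭4 is not a chord tone.
It is approached by leap down from E♭5 and left by step up to C5.
Leap in, step out — an appoggiatura.
It falls on the downbeat, so it is accented.

Accented appoggiatura.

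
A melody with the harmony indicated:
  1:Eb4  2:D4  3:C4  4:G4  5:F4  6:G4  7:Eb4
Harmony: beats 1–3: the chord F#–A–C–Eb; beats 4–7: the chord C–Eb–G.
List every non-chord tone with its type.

The harmony at that moment is F# diminished seventh chord (F#, A, C, Eb); D4 is not a chord tone.
It is approached by step down from Eb4 and left by step down to C4.
Step in, step out in the same direction — a passing tone.
The harmony at that moment is C minor triad (C, Eb, G); F4 is not a chord tone.
It is approached by step down from G4 and left by step up to G4.
Step away and step back to the same note — a neighbor tone (lower neighbor).

D4 (beat 2) — passing tone; F4 (beat 5) — neighbor tone.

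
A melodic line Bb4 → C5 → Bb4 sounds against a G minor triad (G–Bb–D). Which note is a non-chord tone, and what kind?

C5 is a neighbor tone.

The harmony at that moment is G minor triad (G, Bb, D); C5 is not a chord tone.
It is approached by step up from Bb4 and left by step down to Bb4.
Step away and step back to the same note — a neighbor tone (upper neighbor).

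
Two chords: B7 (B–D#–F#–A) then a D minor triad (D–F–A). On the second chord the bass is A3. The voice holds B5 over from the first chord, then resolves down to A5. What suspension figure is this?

At the second chord the bass is A3. The suspended B5 lies a ninth above the bass; after resolving down by step to A5, the interval above the bass becomes an octave.
Suspension figures are named by those two intervals: 9–8.

9–8 suspension.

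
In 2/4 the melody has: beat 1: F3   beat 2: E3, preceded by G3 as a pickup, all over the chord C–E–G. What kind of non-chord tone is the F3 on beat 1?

Passing tone.

The harmony at that moment is C major triad (C, E, G); F3 is not a chord tone.
It is approached by step down from G3 and left by step down to E3.
Step in, step out in the same direction — a passing tone.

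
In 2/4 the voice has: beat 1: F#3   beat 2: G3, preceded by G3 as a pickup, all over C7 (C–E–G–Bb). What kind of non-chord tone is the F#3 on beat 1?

The harmony at that moment is C dominant seventh chord (C, E, G, Bb); F#3 is not a chord tone.
It is approached by step down from G3 and left by step up to G3.
Step away and step back to the same note — a neighbor tone (lower neighbor).

Lower neighbor tone.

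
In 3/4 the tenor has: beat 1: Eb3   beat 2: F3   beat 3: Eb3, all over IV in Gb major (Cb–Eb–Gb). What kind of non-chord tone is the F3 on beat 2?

Upper neighbor tone.

The harmony at that moment is Cb major triad (Cb, Eb, Gb); F3 is not a chord tone.
It is approached by step up from Eb3 and left by step down to Eb3.
Step away and step back to the same note — a neighbor tone (upper neighbor).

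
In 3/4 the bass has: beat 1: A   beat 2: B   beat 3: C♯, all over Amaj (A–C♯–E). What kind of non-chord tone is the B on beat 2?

The harmony at that moment is A major triad (A, C♯, E); B is not a chord tone.
It is approached by step up from A and left by step up to C♯.
Step in, step out in the same direction — a passing tone.

Passing tone.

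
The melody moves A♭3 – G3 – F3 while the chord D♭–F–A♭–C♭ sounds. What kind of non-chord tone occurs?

The harmony at that moment is D♭ dominant seventh chord (D♭, F, A♭, C♭); G3 is not a chord tone.
It is approached by step down from A♭3 and left by step down to F3.
Step in, step out in the same direction — a passing tone.

G3 is a passing tone.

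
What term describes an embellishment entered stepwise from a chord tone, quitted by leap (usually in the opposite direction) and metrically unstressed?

Approach: by step. Departure: by leap. Metric position: weak.
Step in, leap out, from a weak position — an escape tone (échappée). (It is the mirror image of the appoggiatura, which leaps in and steps out on a strong beat.)

Escape tone.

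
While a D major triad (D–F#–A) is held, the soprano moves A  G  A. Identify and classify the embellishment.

G is a neighbor tone.

The harmony at that moment is D major triad (D, F#, A); G is not a chord tone.
It is approached by step down from A and left by step up to A.
Step away and step back to the same note — a neighbor tone (lower neighbor).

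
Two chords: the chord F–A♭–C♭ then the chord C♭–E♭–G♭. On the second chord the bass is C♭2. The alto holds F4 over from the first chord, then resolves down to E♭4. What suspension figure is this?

At the second chord the bass is C♭2. The suspended F4 lies a fourth above the bass; after resolving down by step to E♭4, the interval above the bass becomes a third.
Suspension figures are named by those two intervals: 4–3.

4–3 suspension.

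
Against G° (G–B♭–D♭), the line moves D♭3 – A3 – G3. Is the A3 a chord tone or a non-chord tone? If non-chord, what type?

Non-chord tone — an appoggiatura.

The harmony at that moment is G diminished triad (G, B♭, D♭); A3 is not a chord tone.
It is approached by leap up from D♭3 and left by step down to G3.
Leap in, step out — an appoggiatura.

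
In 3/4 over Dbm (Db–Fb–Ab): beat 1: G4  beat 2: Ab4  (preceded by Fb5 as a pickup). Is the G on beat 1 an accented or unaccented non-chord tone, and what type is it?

The harmony at that moment is Db minor triad (Db, Fb, Ab); G4 is not a chord tone.
It is approached by leap down from Fb5 and left by step up to Ab4.
Leap in, step out — an appoggiatura.
It falls on the downbeat, so it is accented.

Accented appoggiatura.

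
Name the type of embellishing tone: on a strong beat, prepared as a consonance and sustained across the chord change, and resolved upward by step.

Retardation.

Approach: by preparation — the pitch is first a chord tone, then held (tied or repeated) while the harmony changes under it. Departure: up by step. Metric position: strong.
A prepared dissonance that resolves upward by step — a retardation. (The same figure resolving downward would be a suspension.)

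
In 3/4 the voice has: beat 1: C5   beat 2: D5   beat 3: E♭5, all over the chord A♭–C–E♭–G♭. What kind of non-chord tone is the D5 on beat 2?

The harmony at that moment is A♭ dominant seventh chord (A♭, C, E♭, G♭); D5 is not a chord tone.
It is approached by step up from C5 and left by step up to E♭5.
Step in, step out in the same direction — a passing tone.

Passing tone.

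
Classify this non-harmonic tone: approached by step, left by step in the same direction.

Approach: by step. Departure: by step, continuing in the same direction.
Stepwise on both sides with no change of direction means the note fills in the space between two different chord tones — a passing tone. (Had it turned back to its starting note it would be a neighbor tone instead.)

Passing tone.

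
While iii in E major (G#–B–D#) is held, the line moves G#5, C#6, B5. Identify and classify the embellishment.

The harmony at that moment is G# minor triad (G#, B, D#); C#6 is not a chord tone.
It is approached by leap up from G#5 and left by step down to B5.
Leap in, step out — an appoggiatura.

C#6 is an appoggiatura.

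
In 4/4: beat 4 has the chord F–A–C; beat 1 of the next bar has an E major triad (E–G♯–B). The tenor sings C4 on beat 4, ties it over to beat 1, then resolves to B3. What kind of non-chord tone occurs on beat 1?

The harmony at that moment is E major triad (E, G♯, B); C4 is not a chord tone.
It is held over (the same pitch as the preceding C4) and left by step down to B3.
Held over from the previous chord and resolving down by step — a suspension.

Suspension.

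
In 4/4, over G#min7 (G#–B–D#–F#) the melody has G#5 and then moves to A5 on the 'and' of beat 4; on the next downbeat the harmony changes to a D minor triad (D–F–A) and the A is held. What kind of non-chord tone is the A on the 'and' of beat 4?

The harmony at that moment is G# minor seventh chord (G#, B, D#, F#); A5 is not a chord tone.
It is approached by step up from G#5 and then sustained as the same pitch into the next harmony.
Arriving early and becoming a chord tone when the harmony changes — an anticipation.

Anticipation.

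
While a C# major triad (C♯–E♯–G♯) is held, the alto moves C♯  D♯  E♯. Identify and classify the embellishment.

The harmony at that moment is C♯ major triad (C♯, E♯, G♯); D♯ is not a chord tone.
It is approached by step up from C♯ and left by step up to E♯.
Step in, step out in the same direction — a passing tone.

D♯ is a passing tone.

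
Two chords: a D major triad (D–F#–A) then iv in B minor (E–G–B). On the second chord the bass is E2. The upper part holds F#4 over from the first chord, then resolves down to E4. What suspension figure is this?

At the second chord the bass is E2. The suspended F#4 lies a ninth above the bass; after resolving down by step to E4, the interval above the bass becomes an octave.
Suspension figures are named by those two intervals: 9–8.

9–8 suspension.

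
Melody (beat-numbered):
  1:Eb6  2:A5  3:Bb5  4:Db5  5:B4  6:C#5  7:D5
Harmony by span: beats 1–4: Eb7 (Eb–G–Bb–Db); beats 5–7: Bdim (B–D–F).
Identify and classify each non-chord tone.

A5 (beat 2) — appoggiatura; C#5 (beat 6) — passing tone.

The harmony at that moment is Eb dominant seventh chord (Eb, G, Bb, Db); A5 is not a chord tone.
It is approached by leap down from Eb6 and left by step up to Bb5.
Leap in, step out — an appoggiatura.
The harmony at that moment is B diminished triad (B, D, F); C#5 is not a chord tone.
It is approached by step up from B4 and left by step up to D5.
Step in, step out in the same direction — a passing tone.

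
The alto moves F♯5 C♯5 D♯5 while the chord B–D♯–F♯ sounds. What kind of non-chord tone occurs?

C♯5 is an appoggiatura.

The harmony at that moment is B major triad (B, D♯, F♯); C♯5 is not a chord tone.
It is approached by leap down from F♯5 and left by step up to D♯5.
Leap in, step out — an appoggiatura.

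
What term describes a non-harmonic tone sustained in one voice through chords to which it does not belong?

Approach: none. Departure: none — a single pitch is sustained while the chords change around it, passing through harmonies that do not contain it.
No melodic motion at all; the dissonance is created entirely by the moving harmonies against the stationary note — a pedal tone (pedal point).

Pedal tone.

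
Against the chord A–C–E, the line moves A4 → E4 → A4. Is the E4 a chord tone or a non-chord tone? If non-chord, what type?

A minor triad contains A, C, E; E is the fifth, so it is a chord tone.

Chord tone (the fifth of A minor triad).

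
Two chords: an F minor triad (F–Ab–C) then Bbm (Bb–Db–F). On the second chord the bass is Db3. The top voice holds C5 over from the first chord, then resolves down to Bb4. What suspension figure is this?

7–6 suspension.

At the second chord the bass is Db3. The suspended C5 lies a seventh above the bass; after resolving down by step to Bb4, the interval above the bass becomes a sixth.
Suspension figures are named by those two intervals: 7–6.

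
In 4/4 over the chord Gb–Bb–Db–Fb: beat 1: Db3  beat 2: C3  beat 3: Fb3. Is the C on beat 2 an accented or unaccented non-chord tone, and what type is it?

The harmony at that moment is Gb dominant seventh chord (Gb, Bb, Db, Fb); C3 is not a chord tone.
It is approached by step down from Db3 and left by leap up to Fb3.
Step in, leap out — an escape tone.
It falls on a weak beat, so it is unaccented.

Unaccented escape tone.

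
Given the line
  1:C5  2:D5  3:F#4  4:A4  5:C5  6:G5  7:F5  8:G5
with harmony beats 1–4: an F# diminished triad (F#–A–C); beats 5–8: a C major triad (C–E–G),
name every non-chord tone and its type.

The harmony at that moment is F# diminished triad (F#, A, C); D5 is not a chord tone.
It is approached by step up from C5 and left by leap down to F#4.
Step in, leap out — an escape tone.
The harmony at that moment is C major triad (C, E, G); F5 is not a chord tone.
It is approached by step down from G5 and left by step up to G5.
Step away and step back to the same note — a neighbor tone (lower neighbor).

D5 (beat 2) — escape tone; F5 (beat 7) — neighbor tone.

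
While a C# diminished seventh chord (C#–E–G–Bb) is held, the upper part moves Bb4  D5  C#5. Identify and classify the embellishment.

The harmony at that moment is C# diminished seventh chord (C#, E, G, Bb); D5 is not a chord tone.
It is approached by leap up from Bb4 and left by step down to C#5.
Leap in, step out — an appoggiatura.

D5 is an appoggiatura.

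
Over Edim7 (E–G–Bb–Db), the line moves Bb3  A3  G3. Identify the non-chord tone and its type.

A3 is a passing tone.

The harmony at that moment is E diminished seventh chord (E, G, Bb, Db); A3 is not a chord tone.
It is approached by step down from Bb3 and left by step down to G3.
Step in, step out in the same direction — a passing tone.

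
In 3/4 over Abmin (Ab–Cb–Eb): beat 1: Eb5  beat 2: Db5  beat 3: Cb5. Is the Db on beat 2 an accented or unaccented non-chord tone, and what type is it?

The harmony at that moment is Ab minor triad (Ab, Cb, Eb); Db5 is not a chord tone.
It is approached by step down from Eb5 and left by step down to Cb5.
Step in, step out in the same direction — a passing tone.
It falls on a weak beat, so it is unaccented.

Unaccented passing tone.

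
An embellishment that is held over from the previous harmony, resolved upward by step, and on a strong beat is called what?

Approach: by preparation — the pitch is first a chord tone, then held (tied or repeated) while the harmony changes under it. Departure: up by step. Metric position: strong.
A prepared dissonance that resolves upward by step — a retardation. (The same figure resolving downward would be a suspension.)

Retardation.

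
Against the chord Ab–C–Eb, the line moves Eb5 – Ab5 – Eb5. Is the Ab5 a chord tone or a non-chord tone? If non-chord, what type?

Ab major triad contains Ab, C, Eb; Ab is the root, so it is a chord tone.

Chord tone (the root of Ab major triad).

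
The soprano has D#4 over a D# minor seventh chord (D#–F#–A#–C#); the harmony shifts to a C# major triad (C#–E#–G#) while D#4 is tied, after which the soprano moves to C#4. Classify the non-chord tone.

D#4 is a suspension.

The harmony at that moment is C# major triad (C#, E#, G#); D#4 is not a chord tone.
It is held over (the same pitch as the preceding D#4) and left by step down to C#4.
Held over from the previous chord and resolving down by step — a suspension.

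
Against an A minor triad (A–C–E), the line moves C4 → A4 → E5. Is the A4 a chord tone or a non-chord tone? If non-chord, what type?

Chord tone (the root of A minor triad).

A minor triad contains A, C, E; A is the root, so it is a chord tone.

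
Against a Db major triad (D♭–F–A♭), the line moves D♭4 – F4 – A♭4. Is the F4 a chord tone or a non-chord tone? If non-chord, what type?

Chord tone (the third of Db major triad).

Db major triad contains D♭, F, A♭; F is the third, so it is a chord tone.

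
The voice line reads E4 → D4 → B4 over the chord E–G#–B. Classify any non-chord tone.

The harmony at that moment is E major triad (E, G#, B); D4 is not a chord tone.
It is approached by step down from E4 and left by leap up to B4.
Step in, leap out — an escape tone.

D4 is an escape tone.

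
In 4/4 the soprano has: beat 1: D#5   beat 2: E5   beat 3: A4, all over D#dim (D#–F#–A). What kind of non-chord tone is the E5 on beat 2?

The harmony at that moment is D# diminished triad (D#, F#, A); E5 is not a chord tone.
It is approached by step up from D#5 and left by leap down to A4.
Step in, leap out, on a weak beat — an escape tone.

Escape tone.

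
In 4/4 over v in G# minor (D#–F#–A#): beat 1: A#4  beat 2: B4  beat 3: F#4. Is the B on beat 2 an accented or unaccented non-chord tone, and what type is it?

The harmony at that moment is D# minor triad (D#, F#, A#); B4 is not a chord tone.
It is approached by step up from A#4 and left by leap down to F#4.
Step in, leap out — an escape tone.
It falls on a weak beat, so it is unaccented.

Unaccented escape tone.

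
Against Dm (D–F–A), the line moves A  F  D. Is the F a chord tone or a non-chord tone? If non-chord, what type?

D minor triad contains D, F, A; F is the third, so it is a chord tone.

Chord tone (the third of D minor triad).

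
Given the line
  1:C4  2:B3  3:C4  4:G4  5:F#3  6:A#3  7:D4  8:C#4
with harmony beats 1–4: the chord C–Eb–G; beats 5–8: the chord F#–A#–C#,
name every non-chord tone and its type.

B3 (beat 2) — neighbor tone; D4 (beat 7) — appoggiatura.

The harmony at that moment is C minor triad (C, Eb, G); B3 is not a chord tone.
It is approached by step down from C4 and left by step up to C4.
Step away and step back to the same note — a neighbor tone (lower neighbor).
The harmony at that moment is F# major triad (F#, A#, C#); D4 is not a chord tone.
It is approached by leap up from A#3 and left by step down to C#4.
Leap in, step out — an appoggiatura.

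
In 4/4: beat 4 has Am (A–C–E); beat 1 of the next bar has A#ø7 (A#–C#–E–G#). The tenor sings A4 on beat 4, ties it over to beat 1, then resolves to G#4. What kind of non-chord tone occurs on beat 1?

Suspension.

The harmony at that moment is A# half-diminished seventh chord (A#, C#, E, G#); A4 is not a chord tone.
It is held over (the same pitch as the preceding A4) and left by step down to G#4.
Held over from the previous chord and resolving down by step — a suspension.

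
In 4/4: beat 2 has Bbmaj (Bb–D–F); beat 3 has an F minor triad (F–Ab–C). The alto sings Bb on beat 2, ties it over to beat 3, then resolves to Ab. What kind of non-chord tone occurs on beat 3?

The harmony at that moment is F minor triad (F, Ab, C); Bb is not a chord tone.
It is held over (the same pitch as the preceding Bb) and left by step down to Ab.
Held over from the previous chord and resolving down by step — a suspension.

Suspension.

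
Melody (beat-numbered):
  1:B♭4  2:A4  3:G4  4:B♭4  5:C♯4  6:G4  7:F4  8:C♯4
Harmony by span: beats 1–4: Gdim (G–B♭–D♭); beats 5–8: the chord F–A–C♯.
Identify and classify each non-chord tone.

A4 (beat 2) — passing tone; G4 (beat 6) — appoggiatura.

The harmony at that moment is G diminished triad (G, B♭, D♭); A4 is not a chord tone.
It is approached by step down from B♭4 and left by step down to G4.
Step in, step out in the same direction — a passing tone.
The harmony at that moment is F augmented triad (F, A, C♯); G4 is not a chord tone.
It is approached by leap up from C♯4 and left by step down to F4.
Leap in, step out — an appoggiatura.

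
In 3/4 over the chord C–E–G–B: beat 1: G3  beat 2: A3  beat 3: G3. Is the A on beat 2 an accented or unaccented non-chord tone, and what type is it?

Unaccented neighbor tone.

The harmony at that moment is C major seventh chord (C, E, G, B); A3 is not a chord tone.
It is approached by step up from G3 and left by step down to G3.
Step away and step back to the same note — a neighbor tone (upper neighbor).
It falls on a weak beat, so it is unaccented.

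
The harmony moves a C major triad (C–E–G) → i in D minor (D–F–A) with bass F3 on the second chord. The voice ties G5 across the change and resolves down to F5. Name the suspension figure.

9–8 suspension.

At the second chord the bass is F3. The suspended G5 lies a ninth above the bass; after resolving down by step to F5, the interval above the bass becomes an octave.
Suspension figures are named by those two intervals: 9–8.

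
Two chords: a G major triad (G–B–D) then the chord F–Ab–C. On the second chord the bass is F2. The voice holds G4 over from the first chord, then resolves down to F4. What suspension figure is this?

At the second chord the bass is F2. The suspended G4 lies a ninth above the bass; after resolving down by step to F4, the interval above the bass becomes an octave.
Suspension figures are named by those two intervals: 9–8.

9–8 suspension.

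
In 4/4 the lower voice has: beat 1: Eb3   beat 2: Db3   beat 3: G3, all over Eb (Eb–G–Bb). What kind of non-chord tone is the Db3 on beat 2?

Escape tone.

The harmony at that moment is Eb major triad (Eb, G, Bb); Db3 is not a chord tone.
It is approached by step down from Eb3 and left by leap up to G3.
Step in, leap out, on a weak beat — an escape tone.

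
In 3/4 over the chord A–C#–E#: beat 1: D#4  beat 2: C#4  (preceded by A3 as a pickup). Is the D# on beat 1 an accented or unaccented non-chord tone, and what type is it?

Accented appoggiatura.

The harmony at that moment is A augmented triad (A, C#, E#); D#4 is not a chord tone.
It is approached by leap up from A3 and left by step down to C#4.
Leap in, step out — an appoggiatura.
It falls on the downbeat, so it is accented.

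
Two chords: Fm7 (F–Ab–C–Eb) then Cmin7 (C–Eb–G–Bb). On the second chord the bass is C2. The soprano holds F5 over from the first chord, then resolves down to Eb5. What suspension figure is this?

4–3 suspension.

At the second chord the bass is C2. The suspended F5 lies a fourth above the bass; after resolving down by step to Eb5, the interval above the bass becomes a third.
Suspension figures are named by those two intervals: 4–3.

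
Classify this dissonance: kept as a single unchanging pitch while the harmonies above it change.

Approach: none. Departure: none — a single pitch is sustained while the chords change around it, passing through harmonies that do not contain it.
No melodic motion at all; the dissonance is created entirely by the moving harmonies against the stationary note — a pedal tone (pedal point).

Pedal tone.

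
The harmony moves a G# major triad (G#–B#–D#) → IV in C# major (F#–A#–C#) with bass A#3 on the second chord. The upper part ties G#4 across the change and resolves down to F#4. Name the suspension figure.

At the second chord the bass is A#3. The suspended G#4 lies a seventh above the bass; after resolving down by step to F#4, the interval above the bass becomes a sixth.
Suspension figures are named by those two intervals: 7–6.

7–6 suspension.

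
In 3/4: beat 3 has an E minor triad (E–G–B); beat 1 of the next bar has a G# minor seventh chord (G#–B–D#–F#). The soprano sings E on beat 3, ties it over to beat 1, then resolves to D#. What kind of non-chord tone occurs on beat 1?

Suspension.

The harmony at that moment is G# minor seventh chord (G#, B, D#, F#); E is not a chord tone.
It is held over (the same pitch as the preceding E) and left by step down to D#.
Held over from the previous chord and resolving down by step — a suspension.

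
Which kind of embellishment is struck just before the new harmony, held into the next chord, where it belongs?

Anticipation.

Approach: ahead of the chord change (typically by step), so it is dissonant against the current harmony. Departure: none — the same pitch is restated or held and is a chord tone of the new harmony.
Dissonant first, consonant once the harmony catches up: the note simply arrives early — an anticipation. (The reverse timing, consonant first and dissonant after the change, would be a suspension or retardation.)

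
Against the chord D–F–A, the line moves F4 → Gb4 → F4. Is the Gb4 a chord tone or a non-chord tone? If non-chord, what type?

The harmony at that moment is D minor triad (D, F, A); Gb4 is not a chord tone.
It is approached by step up from F4 and left by step down to F4.
Step away and step back to the same note — a neighbor tone (upper neighbor).

Non-chord tone — a neighbor tone.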